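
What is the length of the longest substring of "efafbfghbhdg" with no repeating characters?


Input: "efafbfghbhdg"
Sliding window (track last position of each char):
  Position 0 ('e'): window [0,0] length 1 -- new best
  Position 1 ('f'): window [0,1] length 2 -- new best
  Position 2 ('a'): window [0,2] length 3 -- new best
  Position 3 ('f'): repeat (last at 1), move window start to 2
  Position 3 ('f'): window [2,3] length 2
  Position 4 ('b'): window [2,4] length 3
  Position 5 ('f'): repeat (last at 3), move window start to 4
  Position 5 ('f'): window [4,5] length 2
  Position 6 ('g'): window [4,6] length 3
  Position 7 ('h'): window [4,7] length 4 -- new best
  Position 8 ('b'): repeat (last at 4), move window start to 5
  Position 8 ('b'): window [5,8] length 4
  Position 9 ('h'): repeat (last at 7), move window start to 8
  Position 9 ('h'): window [8,9] length 2
  Position 10 ('d'): window [8,10] length 3
  Position 11 ('g'): window [8,11] length 4
Longest substring with no repeats: "bfgh" with length 4

4


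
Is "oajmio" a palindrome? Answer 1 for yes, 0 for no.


Input: oajmio
Reversed: oimjao
  Compare pos 0 ('o') with pos 5 ('o'): match
  Compare pos 1 ('a') with pos 4 ('i'): MISMATCH
  Compare pos 2 ('j') with pos 3 ('m'): MISMATCH
Result: not a palindrome

0


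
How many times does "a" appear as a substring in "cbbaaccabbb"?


Searching for "a" in "cbbaaccabbb"
Scanning each position:
  Position 0: "c" => no
  Position 1: "b" => no
  Position 2: "b" => no
  Position 3: "a" => MATCH
  Position 4: "a" => MATCH
  Position 5: "c" => no
  Position 6: "c" => no
  Position 7: "a" => MATCH
  Position 8: "b" => no
  Position 9: "b" => no
  Position 10: "b" => no
Total occurrences: 3

3


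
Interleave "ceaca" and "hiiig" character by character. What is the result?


Interleaving "ceaca" and "hiiig":
  Position 0: 'c' from first, 'h' from second => "ch"
  Position 1: 'e' from first, 'i' from second => "ei"
  Position 2: 'a' from first, 'i' from second => "ai"
  Position 3: 'c' from first, 'i' from second => "ci"
  Position 4: 'a' from first, 'g' from second => "ag"
Result: cheiaiciag

cheiaiciag


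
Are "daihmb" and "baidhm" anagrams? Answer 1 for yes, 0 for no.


Strings: "daihmb", "baidhm"
Sorted first:  abdhim
Sorted second: abdhim
Sorted forms match => anagrams

1


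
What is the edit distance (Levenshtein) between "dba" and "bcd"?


Computing edit distance: "dba" -> "bcd"
DP table:
           b    c    d
      0    1    2    3
  d   1    1    2    2
  b   2    1    2    3
  a   3    2    2    3
Edit distance = dp[3][3] = 3

3


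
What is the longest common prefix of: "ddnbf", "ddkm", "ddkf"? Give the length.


Words: ddnbf, ddkm, ddkf
  Position 0: all 'd' => match
  Position 1: all 'd' => match
  Position 2: ('n', 'k', 'k') => mismatch, stop
LCP = "dd" (length 2)

2


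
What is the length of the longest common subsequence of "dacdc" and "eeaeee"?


LCS of "dacdc" and "eeaeee"
DP table:
           e    e    a    e    e    e
      0    0    0    0    0    0    0
  d   0    0    0    0    0    0    0
  a   0    0    0    1    1    1    1
  c   0    0    0    1    1    1    1
  d   0    0    0    1    1    1    1
  c   0    0    0    1    1    1    1
LCS length = dp[5][6] = 1

1


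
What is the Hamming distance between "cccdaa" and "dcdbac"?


Comparing "cccdaa" and "dcdbac" position by position:
  Position 0: 'c' vs 'd' => differ
  Position 1: 'c' vs 'c' => same
  Position 2: 'c' vs 'd' => differ
  Position 3: 'd' vs 'b' => differ
  Position 4: 'a' vs 'a' => same
  Position 5: 'a' vs 'c' => differ
Total differences (Hamming distance): 4

4


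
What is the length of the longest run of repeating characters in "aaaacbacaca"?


Input: "aaaacbacaca"
Scanning for longest run:
  Position 1 ('a'): continues run of 'a', length=2
  Position 2 ('a'): continues run of 'a', length=3
  Position 3 ('a'): continues run of 'a', length=4
  Position 4 ('c'): new char, reset run to 1
  Position 5 ('b'): new char, reset run to 1
  Position 6 ('a'): new char, reset run to 1
  Position 7 ('c'): new char, reset run to 1
  Position 8 ('a'): new char, reset run to 1
  Position 9 ('c'): new char, reset run to 1
  Position 10 ('a'): new char, reset run to 1
Longest run: 'a' with length 4

4


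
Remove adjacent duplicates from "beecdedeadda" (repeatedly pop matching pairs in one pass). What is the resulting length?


Input: beecdedeadda
Stack-based adjacent duplicate removal:
  Read 'b': push. Stack: b
  Read 'e': push. Stack: be
  Read 'e': matches stack top 'e' => pop. Stack: b
  Read 'c': push. Stack: bc
  Read 'd': push. Stack: bcd
  Read 'e': push. Stack: bcde
  Read 'd': push. Stack: bcded
  Read 'e': push. Stack: bcdede
  Read 'a': push. Stack: bcdedea
  Read 'd': push. Stack: bcdedead
  Read 'd': matches stack top 'd' => pop. Stack: bcdedea
  Read 'a': matches stack top 'a' => pop. Stack: bcdede
Final stack: "bcdede" (length 6)

6


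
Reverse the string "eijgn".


Input: eijgn
Reading characters right to left:
  Position 4: 'n'
  Position 3: 'g'
  Position 2: 'j'
  Position 1: 'i'
  Position 0: 'e'
Reversed: ngjie

ngjie


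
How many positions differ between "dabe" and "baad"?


Comparing "dabe" and "baad" position by position:
  Position 0: 'd' vs 'b' => DIFFER
  Position 1: 'a' vs 'a' => same
  Position 2: 'b' vs 'a' => DIFFER
  Position 3: 'e' vs 'd' => DIFFER
Positions that differ: 3

3


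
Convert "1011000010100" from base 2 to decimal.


Input: "1011000010100" in base 2
Positional expansion:
  Digit '1' (value 1) x 2^12 = 4096
  Digit '0' (value 0) x 2^11 = 0
  Digit '1' (value 1) x 2^10 = 1024
  Digit '1' (value 1) x 2^9 = 512
  Digit '0' (value 0) x 2^8 = 0
  Digit '0' (value 0) x 2^7 = 0
  Digit '0' (value 0) x 2^6 = 0
  Digit '0' (value 0) x 2^5 = 0
  Digit '1' (value 1) x 2^4 = 16
  Digit '0' (value 0) x 2^3 = 0
  Digit '1' (value 1) x 2^2 = 4
  Digit '0' (value 0) x 2^1 = 0
  Digit '0' (value 0) x 2^0 = 0
Sum = 5652

5652


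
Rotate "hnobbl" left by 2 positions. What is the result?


Input: "hnobbl", rotate left by 2
First 2 characters: "hn"
Remaining characters: "obbl"
Concatenate remaining + first: "obbl" + "hn" = "obblhn"

obblhn


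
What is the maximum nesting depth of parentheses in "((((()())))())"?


Input: "((((()())))())"
Tracking depth:
  Position 0 '(': depth becomes 1
  Position 1 '(': depth becomes 2
  Position 2 '(': depth becomes 3
  Position 3 '(': depth becomes 4
  Position 4 '(': depth becomes 5
  Position 5 ')': depth becomes 4
  Position 6 '(': depth becomes 5
  Position 7 ')': depth becomes 4
  Position 8 ')': depth becomes 3
  Position 9 ')': depth becomes 2
  Position 10 ')': depth becomes 1
  Position 11 '(': depth becomes 2
  Position 12 ')': depth becomes 1
  Position 13 ')': depth becomes 0
Maximum depth reached: 5

5


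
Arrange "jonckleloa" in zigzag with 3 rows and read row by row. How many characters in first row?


Zigzag "jonckleloa" into 3 rows:
Placing characters:
  'j' => row 0
  'o' => row 1
  'n' => row 2
  'c' => row 1
  'k' => row 0
  'l' => row 1
  'e' => row 2
  'l' => row 1
  'o' => row 0
  'a' => row 1
Rows:
  Row 0: "jko"
  Row 1: "oclla"
  Row 2: "ne"
First row length: 3

3


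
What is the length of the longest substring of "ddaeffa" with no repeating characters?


Input: "ddaeffa"
Sliding window (track last position of each char):
  Position 0 ('d'): window [0,0] length 1 -- new best
  Position 1 ('d'): repeat (last at 0), move window start to 1
  Position 1 ('d'): window [1,1] length 1
  Position 2 ('a'): window [1,2] length 2 -- new best
  Position 3 ('e'): window [1,3] length 3 -- new best
  Position 4 ('f'): window [1,4] length 4 -- new best
  Position 5 ('f'): repeat (last at 4), move window start to 5
  Position 5 ('f'): window [5,5] length 1
  Position 6 ('a'): window [5,6] length 2
Longest substring with no repeats: "daef" with length 4

4


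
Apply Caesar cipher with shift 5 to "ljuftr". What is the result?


Caesar cipher: shift "ljuftr" by 5
  'l' (pos 11) + 5 = pos 16 = 'q'
  'j' (pos 9) + 5 = pos 14 = 'o'
  'u' (pos 20) + 5 = pos 25 = 'z'
  'f' (pos 5) + 5 = pos 10 = 'k'
  't' (pos 19) + 5 = pos 24 = 'y'
  'r' (pos 17) + 5 = pos 22 = 'w'
Result: qozkyw

qozkyw


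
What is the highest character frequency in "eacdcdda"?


Input: eacdcdda
Character counts:
  'a': 2
  'c': 2
  'd': 3
  'e': 1
Maximum frequency: 3

3


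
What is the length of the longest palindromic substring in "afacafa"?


Input: "afacafa"
Checking substrings for palindromes:
  [0:7] "afacafa" (len 7) => palindrome
  [1:6] "facaf" (len 5) => palindrome
  [0:3] "afa" (len 3) => palindrome
  [2:5] "aca" (len 3) => palindrome
  [4:7] "afa" (len 3) => palindrome
Longest palindromic substring: "afacafa" with length 7

7


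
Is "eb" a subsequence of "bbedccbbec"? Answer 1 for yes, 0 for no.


Check if "eb" is a subsequence of "bbedccbbec"
Greedy scan:
  Position 0 ('b'): no match needed
  Position 1 ('b'): no match needed
  Position 2 ('e'): matches sub[0] = 'e'
  Position 3 ('d'): no match needed
  Position 4 ('c'): no match needed
  Position 5 ('c'): no match needed
  Position 6 ('b'): matches sub[1] = 'b'
  Position 7 ('b'): no match needed
  Position 8 ('e'): no match needed
  Position 9 ('c'): no match needed
All 2 characters matched => is a subsequence

1


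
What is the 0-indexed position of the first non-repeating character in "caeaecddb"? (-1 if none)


Input: caeaecddb
Character frequencies:
  'a': 2
  'b': 1
  'c': 2
  'd': 2
  'e': 2
Scanning left to right for freq == 1:
  Position 0 ('c'): freq=2, skip
  Position 1 ('a'): freq=2, skip
  Position 2 ('e'): freq=2, skip
  Position 3 ('a'): freq=2, skip
  Position 4 ('e'): freq=2, skip
  Position 5 ('c'): freq=2, skip
  Position 6 ('d'): freq=2, skip
  Position 7 ('d'): freq=2, skip
  Position 8 ('b'): unique! => answer = 8

8


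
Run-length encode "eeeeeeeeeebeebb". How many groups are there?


Input: eeeeeeeeeebeebb
Scanning for consecutive runs:
  Group 1: 'e' x 10 (positions 0-9)
  Group 2: 'b' x 1 (positions 10-10)
  Group 3: 'e' x 2 (positions 11-12)
  Group 4: 'b' x 2 (positions 13-14)
Total groups: 4

4


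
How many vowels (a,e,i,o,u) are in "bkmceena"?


Input: bkmceena
Checking each character:
  'b' at position 0: consonant
  'k' at position 1: consonant
  'm' at position 2: consonant
  'c' at position 3: consonant
  'e' at position 4: vowel (running total: 1)
  'e' at position 5: vowel (running total: 2)
  'n' at position 6: consonant
  'a' at position 7: vowel (running total: 3)
Total vowels: 3

3


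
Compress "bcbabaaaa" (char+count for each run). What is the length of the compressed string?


Input: bcbabaaaa
Runs:
  'b' x 1 => "b1"
  'c' x 1 => "c1"
  'b' x 1 => "b1"
  'a' x 1 => "a1"
  'b' x 1 => "b1"
  'a' x 4 => "a4"
Compressed: "b1c1b1a1b1a4"
Compressed length: 12

12


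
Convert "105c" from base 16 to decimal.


Input: "105c" in base 16
Positional expansion:
  Digit '1' (value 1) x 16^3 = 4096
  Digit '0' (value 0) x 16^2 = 0
  Digit '5' (value 5) x 16^1 = 80
  Digit 'c' (value 12) x 16^0 = 12
Sum = 4188

4188


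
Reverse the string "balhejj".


Input: balhejj
Reading characters right to left:
  Position 6: 'j'
  Position 5: 'j'
  Position 4: 'e'
  Position 3: 'h'
  Position 2: 'l'
  Position 1: 'a'
  Position 0: 'b'
Reversed: jjehlab

jjehlab


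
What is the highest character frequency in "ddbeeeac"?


Input: ddbeeeac
Character counts:
  'a': 1
  'b': 1
  'c': 1
  'd': 2
  'e': 3
Maximum frequency: 3

3


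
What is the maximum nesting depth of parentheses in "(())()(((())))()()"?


Input: "(())()(((())))()()"
Tracking depth:
  Position 0 '(': depth becomes 1
  Position 1 '(': depth becomes 2
  Position 2 ')': depth becomes 1
  Position 3 ')': depth becomes 0
  Position 4 '(': depth becomes 1
  Position 5 ')': depth becomes 0
  Position 6 '(': depth becomes 1
  Position 7 '(': depth becomes 2
  Position 8 '(': depth becomes 3
  Position 9 '(': depth becomes 4
  Position 10 ')': depth becomes 3
  Position 11 ')': depth becomes 2
  Position 12 ')': depth becomes 1
  Position 13 ')': depth becomes 0
  Position 14 '(': depth becomes 1
  Position 15 ')': depth becomes 0
  Position 16 '(': depth becomes 1
  Position 17 ')': depth becomes 0
Maximum depth reached: 4

4


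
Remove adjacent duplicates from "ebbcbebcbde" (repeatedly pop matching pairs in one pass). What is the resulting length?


Input: ebbcbebcbde
Stack-based adjacent duplicate removal:
  Read 'e': push. Stack: e
  Read 'b': push. Stack: eb
  Read 'b': matches stack top 'b' => pop. Stack: e
  Read 'c': push. Stack: ec
  Read 'b': push. Stack: ecb
  Read 'e': push. Stack: ecbe
  Read 'b': push. Stack: ecbeb
  Read 'c': push. Stack: ecbebc
  Read 'b': push. Stack: ecbebcb
  Read 'd': push. Stack: ecbebcbd
  Read 'e': push. Stack: ecbebcbde
Final stack: "ecbebcbde" (length 9)

9


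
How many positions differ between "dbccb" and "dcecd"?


Comparing "dbccb" and "dcecd" position by position:
  Position 0: 'd' vs 'd' => same
  Position 1: 'b' vs 'c' => DIFFER
  Position 2: 'c' vs 'e' => DIFFER
  Position 3: 'c' vs 'c' => same
  Position 4: 'b' vs 'd' => DIFFER
Positions that differ: 3

3


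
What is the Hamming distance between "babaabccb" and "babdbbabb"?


Comparing "babaabccb" and "babdbbabb" position by position:
  Position 0: 'b' vs 'b' => same
  Position 1: 'a' vs 'a' => same
  Position 2: 'b' vs 'b' => same
  Position 3: 'a' vs 'd' => differ
  Position 4: 'a' vs 'b' => differ
  Position 5: 'b' vs 'b' => same
  Position 6: 'c' vs 'a' => differ
  Position 7: 'c' vs 'b' => differ
  Position 8: 'b' vs 'b' => same
Total differences (Hamming distance): 4

4


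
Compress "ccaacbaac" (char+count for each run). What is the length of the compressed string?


Input: ccaacbaac
Runs:
  'c' x 2 => "c2"
  'a' x 2 => "a2"
  'c' x 1 => "c1"
  'b' x 1 => "b1"
  'a' x 2 => "a2"
  'c' x 1 => "c1"
Compressed: "c2a2c1b1a2c1"
Compressed length: 12

12


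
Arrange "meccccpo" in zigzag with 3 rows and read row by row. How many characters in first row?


Zigzag "meccccpo" into 3 rows:
Placing characters:
  'm' => row 0
  'e' => row 1
  'c' => row 2
  'c' => row 1
  'c' => row 0
  'c' => row 1
  'p' => row 2
  'o' => row 1
Rows:
  Row 0: "mc"
  Row 1: "ecco"
  Row 2: "cp"
First row length: 2

2


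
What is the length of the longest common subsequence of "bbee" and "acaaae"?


LCS of "bbee" and "acaaae"
DP table:
           a    c    a    a    a    e
      0    0    0    0    0    0    0
  b   0    0    0    0    0    0    0
  b   0    0    0    0    0    0    0
  e   0    0    0    0    0    0    1
  e   0    0    0    0    0    0    1
LCS length = dp[4][6] = 1

1


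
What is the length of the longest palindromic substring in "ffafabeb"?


Input: "ffafabeb"
Checking substrings for palindromes:
  [1:4] "faf" (len 3) => palindrome
  [2:5] "afa" (len 3) => palindrome
  [5:8] "beb" (len 3) => palindrome
  [0:2] "ff" (len 2) => palindrome
Longest palindromic substring: "faf" with length 3

3


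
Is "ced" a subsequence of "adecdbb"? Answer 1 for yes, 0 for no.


Check if "ced" is a subsequence of "adecdbb"
Greedy scan:
  Position 0 ('a'): no match needed
  Position 1 ('d'): no match needed
  Position 2 ('e'): no match needed
  Position 3 ('c'): matches sub[0] = 'c'
  Position 4 ('d'): no match needed
  Position 5 ('b'): no match needed
  Position 6 ('b'): no match needed
Only matched 1/3 characters => not a subsequence

0


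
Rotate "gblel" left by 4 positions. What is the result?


Input: "gblel", rotate left by 4
First 4 characters: "gble"
Remaining characters: "l"
Concatenate remaining + first: "l" + "gble" = "lgble"

lgble


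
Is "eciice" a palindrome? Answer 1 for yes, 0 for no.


Input: eciice
Reversed: eciice
  Compare pos 0 ('e') with pos 5 ('e'): match
  Compare pos 1 ('c') with pos 4 ('c'): match
  Compare pos 2 ('i') with pos 3 ('i'): match
Result: palindrome

1


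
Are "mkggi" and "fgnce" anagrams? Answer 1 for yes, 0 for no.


Strings: "mkggi", "fgnce"
Sorted first:  ggikm
Sorted second: cefgn
Differ at position 0: 'g' vs 'c' => not anagrams

0


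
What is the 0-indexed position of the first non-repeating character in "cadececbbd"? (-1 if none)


Input: cadececbbd
Character frequencies:
  'a': 1
  'b': 2
  'c': 3
  'd': 2
  'e': 2
Scanning left to right for freq == 1:
  Position 0 ('c'): freq=3, skip
  Position 1 ('a'): unique! => answer = 1

1


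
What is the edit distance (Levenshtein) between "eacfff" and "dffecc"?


Computing edit distance: "eacfff" -> "dffecc"
DP table:
           d    f    f    e    c    c
      0    1    2    3    4    5    6
  e   1    1    2    3    3    4    5
  a   2    2    2    3    4    4    5
  c   3    3    3    3    4    4    4
  f   4    4    3    3    4    5    5
  f   5    5    4    3    4    5    6
  f   6    6    5    4    4    5    6
Edit distance = dp[6][6] = 6

6


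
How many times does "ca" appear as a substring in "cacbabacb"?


Searching for "ca" in "cacbabacb"
Scanning each position:
  Position 0: "ca" => MATCH
  Position 1: "ac" => no
  Position 2: "cb" => no
  Position 3: "ba" => no
  Position 4: "ab" => no
  Position 5: "ba" => no
  Position 6: "ac" => no
  Position 7: "cb" => no
Total occurrences: 1

1


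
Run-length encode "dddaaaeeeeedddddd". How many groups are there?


Input: dddaaaeeeeedddddd
Scanning for consecutive runs:
  Group 1: 'd' x 3 (positions 0-2)
  Group 2: 'a' x 3 (positions 3-5)
  Group 3: 'e' x 5 (positions 6-10)
  Group 4: 'd' x 6 (positions 11-16)
Total groups: 4

4


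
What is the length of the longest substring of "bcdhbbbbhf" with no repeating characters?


Input: "bcdhbbbbhf"
Sliding window (track last position of each char):
  Position 0 ('b'): window [0,0] length 1 -- new best
  Position 1 ('c'): window [0,1] length 2 -- new best
  Position 2 ('d'): window [0,2] length 3 -- new best
  Position 3 ('h'): window [0,3] length 4 -- new best
  Position 4 ('b'): repeat (last at 0), move window start to 1
  Position 4 ('b'): window [1,4] length 4
  Position 5 ('b'): repeat (last at 4), move window start to 5
  Position 5 ('b'): window [5,5] length 1
  Position 6 ('b'): repeat (last at 5), move window start to 6
  Position 6 ('b'): window [6,6] length 1
  Position 7 ('b'): repeat (last at 6), move window start to 7
  Position 7 ('b'): window [7,7] length 1
  Position 8 ('h'): window [7,8] length 2
  Position 9 ('f'): window [7,9] length 3
Longest substring with no repeats: "bcdh" with length 4

4


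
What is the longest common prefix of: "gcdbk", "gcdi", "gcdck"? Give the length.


Words: gcdbk, gcdi, gcdck
  Position 0: all 'g' => match
  Position 1: all 'c' => match
  Position 2: all 'd' => match
  Position 3: ('b', 'i', 'c') => mismatch, stop
LCP = "gcd" (length 3)

3


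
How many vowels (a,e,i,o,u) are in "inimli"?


Input: inimli
Checking each character:
  'i' at position 0: vowel (running total: 1)
  'n' at position 1: consonant
  'i' at position 2: vowel (running total: 2)
  'm' at position 3: consonant
  'l' at position 4: consonant
  'i' at position 5: vowel (running total: 3)
Total vowels: 3

3


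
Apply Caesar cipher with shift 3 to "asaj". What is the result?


Caesar cipher: shift "asaj" by 3
  'a' (pos 0) + 3 = pos 3 = 'd'
  's' (pos 18) + 3 = pos 21 = 'v'
  'a' (pos 0) + 3 = pos 3 = 'd'
  'j' (pos 9) + 3 = pos 12 = 'm'
Result: dvdm

dvdm


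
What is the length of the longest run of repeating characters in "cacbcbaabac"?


Input: "cacbcbaabac"
Scanning for longest run:
  Position 1 ('a'): new char, reset run to 1
  Position 2 ('c'): new char, reset run to 1
  Position 3 ('b'): new char, reset run to 1
  Position 4 ('c'): new char, reset run to 1
  Position 5 ('b'): new char, reset run to 1
  Position 6 ('a'): new char, reset run to 1
  Position 7 ('a'): continues run of 'a', length=2
  Position 8 ('b'): new char, reset run to 1
  Position 9 ('a'): new char, reset run to 1
  Position 10 ('c'): new char, reset run to 1
Longest run: 'a' with length 2

2


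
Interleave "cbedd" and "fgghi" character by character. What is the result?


Interleaving "cbedd" and "fgghi":
  Position 0: 'c' from first, 'f' from second => "cf"
  Position 1: 'b' from first, 'g' from second => "bg"
  Position 2: 'e' from first, 'g' from second => "eg"
  Position 3: 'd' from first, 'h' from second => "dh"
  Position 4: 'd' from first, 'i' from second => "di"
Result: cfbgegdhdi

cfbgegdhdi


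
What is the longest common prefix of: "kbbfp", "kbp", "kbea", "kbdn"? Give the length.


Words: kbbfp, kbp, kbea, kbdn
  Position 0: all 'k' => match
  Position 1: all 'b' => match
  Position 2: ('b', 'p', 'e', 'd') => mismatch, stop
LCP = "kb" (length 2)

2


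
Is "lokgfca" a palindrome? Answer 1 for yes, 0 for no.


Input: lokgfca
Reversed: acfgkol
  Compare pos 0 ('l') with pos 6 ('a'): MISMATCH
  Compare pos 1 ('o') with pos 5 ('c'): MISMATCH
  Compare pos 2 ('k') with pos 4 ('f'): MISMATCH
Result: not a palindrome

0


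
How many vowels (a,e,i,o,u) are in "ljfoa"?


Input: ljfoa
Checking each character:
  'l' at position 0: consonant
  'j' at position 1: consonant
  'f' at position 2: consonant
  'o' at position 3: vowel (running total: 1)
  'a' at position 4: vowel (running total: 2)
Total vowels: 2

2


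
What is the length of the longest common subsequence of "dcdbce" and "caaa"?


LCS of "dcdbce" and "caaa"
DP table:
           c    a    a    a
      0    0    0    0    0
  d   0    0    0    0    0
  c   0    1    1    1    1
  d   0    1    1    1    1
  b   0    1    1    1    1
  c   0    1    1    1    1
  e   0    1    1    1    1
LCS length = dp[6][4] = 1

1


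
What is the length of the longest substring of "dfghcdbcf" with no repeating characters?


Input: "dfghcdbcf"
Sliding window (track last position of each char):
  Position 0 ('d'): window [0,0] length 1 -- new best
  Position 1 ('f'): window [0,1] length 2 -- new best
  Position 2 ('g'): window [0,2] length 3 -- new best
  Position 3 ('h'): window [0,3] length 4 -- new best
  Position 4 ('c'): window [0,4] length 5 -- new best
  Position 5 ('d'): repeat (last at 0), move window start to 1
  Position 5 ('d'): window [1,5] length 5
  Position 6 ('b'): window [1,6] length 6 -- new best
  Position 7 ('c'): repeat (last at 4), move window start to 5
  Position 7 ('c'): window [5,7] length 3
  Position 8 ('f'): window [5,8] length 4
Longest substring with no repeats: "fghcdb" with length 6

6


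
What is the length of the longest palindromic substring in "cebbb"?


Input: "cebbb"
Checking substrings for palindromes:
  [2:5] "bbb" (len 3) => palindrome
  [2:4] "bb" (len 2) => palindrome
  [3:5] "bb" (len 2) => palindrome
Longest palindromic substring: "bbb" with length 3

3


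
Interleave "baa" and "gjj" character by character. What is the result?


Interleaving "baa" and "gjj":
  Position 0: 'b' from first, 'g' from second => "bg"
  Position 1: 'a' from first, 'j' from second => "aj"
  Position 2: 'a' from first, 'j' from second => "aj"
Result: bgajaj

bgajaj


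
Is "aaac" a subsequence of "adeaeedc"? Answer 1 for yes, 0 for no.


Check if "aaac" is a subsequence of "adeaeedc"
Greedy scan:
  Position 0 ('a'): matches sub[0] = 'a'
  Position 1 ('d'): no match needed
  Position 2 ('e'): no match needed
  Position 3 ('a'): matches sub[1] = 'a'
  Position 4 ('e'): no match needed
  Position 5 ('e'): no match needed
  Position 6 ('d'): no match needed
  Position 7 ('c'): no match needed
Only matched 2/4 characters => not a subsequence

0


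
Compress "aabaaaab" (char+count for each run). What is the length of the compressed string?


Input: aabaaaab
Runs:
  'a' x 2 => "a2"
  'b' x 1 => "b1"
  'a' x 4 => "a4"
  'b' x 1 => "b1"
Compressed: "a2b1a4b1"
Compressed length: 8

8


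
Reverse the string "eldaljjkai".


Input: eldaljjkai
Reading characters right to left:
  Position 9: 'i'
  Position 8: 'a'
  Position 7: 'k'
  Position 6: 'j'
  Position 5: 'j'
  Position 4: 'l'
  Position 3: 'a'
  Position 2: 'd'
  Position 1: 'l'
  Position 0: 'e'
Reversed: iakjjladle

iakjjladle


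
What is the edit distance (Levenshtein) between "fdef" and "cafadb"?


Computing edit distance: "fdef" -> "cafadb"
DP table:
           c    a    f    a    d    b
      0    1    2    3    4    5    6
  f   1    1    2    2    3    4    5
  d   2    2    2    3    3    3    4
  e   3    3    3    3    4    4    4
  f   4    4    4    3    4    5    5
Edit distance = dp[4][6] = 5

5


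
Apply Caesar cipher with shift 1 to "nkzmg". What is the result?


Caesar cipher: shift "nkzmg" by 1
  'n' (pos 13) + 1 = pos 14 = 'o'
  'k' (pos 10) + 1 = pos 11 = 'l'
  'z' (pos 25) + 1 = pos 0 = 'a'
  'm' (pos 12) + 1 = pos 13 = 'n'
  'g' (pos 6) + 1 = pos 7 = 'h'
Result: olanh

olanh


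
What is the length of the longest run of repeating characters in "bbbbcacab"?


Input: "bbbbcacab"
Scanning for longest run:
  Position 1 ('b'): continues run of 'b', length=2
  Position 2 ('b'): continues run of 'b', length=3
  Position 3 ('b'): continues run of 'b', length=4
  Position 4 ('c'): new char, reset run to 1
  Position 5 ('a'): new char, reset run to 1
  Position 6 ('c'): new char, reset run to 1
  Position 7 ('a'): new char, reset run to 1
  Position 8 ('b'): new char, reset run to 1
Longest run: 'b' with length 4

4


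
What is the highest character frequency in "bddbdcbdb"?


Input: bddbdcbdb
Character counts:
  'b': 4
  'c': 1
  'd': 4
Maximum frequency: 4

4


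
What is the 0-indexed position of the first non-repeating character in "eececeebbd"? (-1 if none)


Input: eececeebbd
Character frequencies:
  'b': 2
  'c': 2
  'd': 1
  'e': 5
Scanning left to right for freq == 1:
  Position 0 ('e'): freq=5, skip
  Position 1 ('e'): freq=5, skip
  Position 2 ('c'): freq=2, skip
  Position 3 ('e'): freq=5, skip
  Position 4 ('c'): freq=2, skip
  Position 5 ('e'): freq=5, skip
  Position 6 ('e'): freq=5, skip
  Position 7 ('b'): freq=2, skip
  Position 8 ('b'): freq=2, skip
  Position 9 ('d'): unique! => answer = 9

9


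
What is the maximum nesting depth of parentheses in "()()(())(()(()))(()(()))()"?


Input: "()()(())(()(()))(()(()))()"
Tracking depth:
  Position 0 '(': depth becomes 1
  Position 1 ')': depth becomes 0
  Position 2 '(': depth becomes 1
  Position 3 ')': depth becomes 0
  Position 4 '(': depth becomes 1
  Position 5 '(': depth becomes 2
  Position 6 ')': depth becomes 1
  Position 7 ')': depth becomes 0
  Position 8 '(': depth becomes 1
  Position 9 '(': depth becomes 2
  Position 10 ')': depth becomes 1
  Position 11 '(': depth becomes 2
  Position 12 '(': depth becomes 3
  Position 13 ')': depth becomes 2
  Position 14 ')': depth becomes 1
  Position 15 ')': depth becomes 0
  Position 16 '(': depth becomes 1
  Position 17 '(': depth becomes 2
  Position 18 ')': depth becomes 1
  Position 19 '(': depth becomes 2
  Position 20 '(': depth becomes 3
  Position 21 ')': depth becomes 2
  Position 22 ')': depth becomes 1
  Position 23 ')': depth becomes 0
  Position 24 '(': depth becomes 1
  Position 25 ')': depth becomes 0
Maximum depth reached: 3

3


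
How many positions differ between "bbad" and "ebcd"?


Comparing "bbad" and "ebcd" position by position:
  Position 0: 'b' vs 'e' => DIFFER
  Position 1: 'b' vs 'b' => same
  Position 2: 'a' vs 'c' => DIFFER
  Position 3: 'd' vs 'd' => same
Positions that differ: 2

2


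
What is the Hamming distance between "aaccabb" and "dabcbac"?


Comparing "aaccabb" and "dabcbac" position by position:
  Position 0: 'a' vs 'd' => differ
  Position 1: 'a' vs 'a' => same
  Position 2: 'c' vs 'b' => differ
  Position 3: 'c' vs 'c' => same
  Position 4: 'a' vs 'b' => differ
  Position 5: 'b' vs 'a' => differ
  Position 6: 'b' vs 'c' => differ
Total differences (Hamming distance): 5

5


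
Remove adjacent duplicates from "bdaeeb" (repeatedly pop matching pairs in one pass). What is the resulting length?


Input: bdaeeb
Stack-based adjacent duplicate removal:
  Read 'b': push. Stack: b
  Read 'd': push. Stack: bd
  Read 'a': push. Stack: bda
  Read 'e': push. Stack: bdae
  Read 'e': matches stack top 'e' => pop. Stack: bda
  Read 'b': push. Stack: bdab
Final stack: "bdab" (length 4)

4


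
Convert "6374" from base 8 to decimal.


Input: "6374" in base 8
Positional expansion:
  Digit '6' (value 6) x 8^3 = 3072
  Digit '3' (value 3) x 8^2 = 192
  Digit '7' (value 7) x 8^1 = 56
  Digit '4' (value 4) x 8^0 = 4
Sum = 3324

3324


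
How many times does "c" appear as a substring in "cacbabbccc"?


Searching for "c" in "cacbabbccc"
Scanning each position:
  Position 0: "c" => MATCH
  Position 1: "a" => no
  Position 2: "c" => MATCH
  Position 3: "b" => no
  Position 4: "a" => no
  Position 5: "b" => no
  Position 6: "b" => no
  Position 7: "c" => MATCH
  Position 8: "c" => MATCH
  Position 9: "c" => MATCH
Total occurrences: 5

5


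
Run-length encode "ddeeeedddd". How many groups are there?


Input: ddeeeedddd
Scanning for consecutive runs:
  Group 1: 'd' x 2 (positions 0-1)
  Group 2: 'e' x 4 (positions 2-5)
  Group 3: 'd' x 4 (positions 6-9)
Total groups: 3

3


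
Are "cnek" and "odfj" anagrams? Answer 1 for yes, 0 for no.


Strings: "cnek", "odfj"
Sorted first:  cekn
Sorted second: dfjo
Differ at position 0: 'c' vs 'd' => not anagrams

0


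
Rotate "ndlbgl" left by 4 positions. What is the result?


Input: "ndlbgl", rotate left by 4
First 4 characters: "ndlb"
Remaining characters: "gl"
Concatenate remaining + first: "gl" + "ndlb" = "glndlb"

glndlb


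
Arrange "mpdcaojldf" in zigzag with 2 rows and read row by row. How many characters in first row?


Zigzag "mpdcaojldf" into 2 rows:
Placing characters:
  'm' => row 0
  'p' => row 1
  'd' => row 0
  'c' => row 1
  'a' => row 0
  'o' => row 1
  'j' => row 0
  'l' => row 1
  'd' => row 0
  'f' => row 1
Rows:
  Row 0: "mdajd"
  Row 1: "pcolf"
First row length: 5

5


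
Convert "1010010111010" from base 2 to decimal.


Input: "1010010111010" in base 2
Positional expansion:
  Digit '1' (value 1) x 2^12 = 4096
  Digit '0' (value 0) x 2^11 = 0
  Digit '1' (value 1) x 2^10 = 1024
  Digit '0' (value 0) x 2^9 = 0
  Digit '0' (value 0) x 2^8 = 0
  Digit '1' (value 1) x 2^7 = 128
  Digit '0' (value 0) x 2^6 = 0
  Digit '1' (value 1) x 2^5 = 32
  Digit '1' (value 1) x 2^4 = 16
  Digit '1' (value 1) x 2^3 = 8
  Digit '0' (value 0) x 2^2 = 0
  Digit '1' (value 1) x 2^1 = 2
  Digit '0' (value 0) x 2^0 = 0
Sum = 5306

5306


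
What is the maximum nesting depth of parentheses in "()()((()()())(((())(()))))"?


Input: "()()((()()())(((())(()))))"
Tracking depth:
  Position 0 '(': depth becomes 1
  Position 1 ')': depth becomes 0
  Position 2 '(': depth becomes 1
  Position 3 ')': depth becomes 0
  Position 4 '(': depth becomes 1
  Position 5 '(': depth becomes 2
  Position 6 '(': depth becomes 3
  Position 7 ')': depth becomes 2
  Position 8 '(': depth becomes 3
  Position 9 ')': depth becomes 2
  Position 10 '(': depth becomes 3
  Position 11 ')': depth becomes 2
  Position 12 ')': depth becomes 1
  Position 13 '(': depth becomes 2
  Position 14 '(': depth becomes 3
  Position 15 '(': depth becomes 4
  Position 16 '(': depth becomes 5
  Position 17 ')': depth becomes 4
  Position 18 ')': depth becomes 3
  Position 19 '(': depth becomes 4
  Position 20 '(': depth becomes 5
  Position 21 ')': depth becomes 4
  Position 22 ')': depth becomes 3
  Position 23 ')': depth becomes 2
  Position 24 ')': depth becomes 1
  Position 25 ')': depth becomes 0
Maximum depth reached: 5

5


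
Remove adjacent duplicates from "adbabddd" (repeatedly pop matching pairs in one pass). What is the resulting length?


Input: adbabddd
Stack-based adjacent duplicate removal:
  Read 'a': push. Stack: a
  Read 'd': push. Stack: ad
  Read 'b': push. Stack: adb
  Read 'a': push. Stack: adba
  Read 'b': push. Stack: adbab
  Read 'd': push. Stack: adbabd
  Read 'd': matches stack top 'd' => pop. Stack: adbab
  Read 'd': push. Stack: adbabd
Final stack: "adbabd" (length 6)

6


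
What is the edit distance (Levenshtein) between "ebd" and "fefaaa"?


Computing edit distance: "ebd" -> "fefaaa"
DP table:
           f    e    f    a    a    a
      0    1    2    3    4    5    6
  e   1    1    1    2    3    4    5
  b   2    2    2    2    3    4    5
  d   3    3    3    3    3    4    5
Edit distance = dp[3][6] = 5

5


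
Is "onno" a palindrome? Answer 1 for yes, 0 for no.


Input: onno
Reversed: onno
  Compare pos 0 ('o') with pos 3 ('o'): match
  Compare pos 1 ('n') with pos 2 ('n'): match
Result: palindrome

1


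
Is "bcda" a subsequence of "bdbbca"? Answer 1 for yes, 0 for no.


Check if "bcda" is a subsequence of "bdbbca"
Greedy scan:
  Position 0 ('b'): matches sub[0] = 'b'
  Position 1 ('d'): no match needed
  Position 2 ('b'): no match needed
  Position 3 ('b'): no match needed
  Position 4 ('c'): matches sub[1] = 'c'
  Position 5 ('a'): no match needed
Only matched 2/4 characters => not a subsequence

0


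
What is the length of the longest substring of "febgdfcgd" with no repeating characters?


Input: "febgdfcgd"
Sliding window (track last position of each char):
  Position 0 ('f'): window [0,0] length 1 -- new best
  Position 1 ('e'): window [0,1] length 2 -- new best
  Position 2 ('b'): window [0,2] length 3 -- new best
  Position 3 ('g'): window [0,3] length 4 -- new best
  Position 4 ('d'): window [0,4] length 5 -- new best
  Position 5 ('f'): repeat (last at 0), move window start to 1
  Position 5 ('f'): window [1,5] length 5
  Position 6 ('c'): window [1,6] length 6 -- new best
  Position 7 ('g'): repeat (last at 3), move window start to 4
  Position 7 ('g'): window [4,7] length 4
  Position 8 ('d'): repeat (last at 4), move window start to 5
  Position 8 ('d'): window [5,8] length 4
Longest substring with no repeats: "ebgdfc" with length 6

6


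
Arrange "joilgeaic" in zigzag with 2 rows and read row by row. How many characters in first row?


Zigzag "joilgeaic" into 2 rows:
Placing characters:
  'j' => row 0
  'o' => row 1
  'i' => row 0
  'l' => row 1
  'g' => row 0
  'e' => row 1
  'a' => row 0
  'i' => row 1
  'c' => row 0
Rows:
  Row 0: "jigac"
  Row 1: "olei"
First row length: 5

5


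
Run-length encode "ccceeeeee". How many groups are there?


Input: ccceeeeee
Scanning for consecutive runs:
  Group 1: 'c' x 3 (positions 0-2)
  Group 2: 'e' x 6 (positions 3-8)
Total groups: 2

2


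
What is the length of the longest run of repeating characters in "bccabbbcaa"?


Input: "bccabbbcaa"
Scanning for longest run:
  Position 1 ('c'): new char, reset run to 1
  Position 2 ('c'): continues run of 'c', length=2
  Position 3 ('a'): new char, reset run to 1
  Position 4 ('b'): new char, reset run to 1
  Position 5 ('b'): continues run of 'b', length=2
  Position 6 ('b'): continues run of 'b', length=3
  Position 7 ('c'): new char, reset run to 1
  Position 8 ('a'): new char, reset run to 1
  Position 9 ('a'): continues run of 'a', length=2
Longest run: 'b' with length 3

3


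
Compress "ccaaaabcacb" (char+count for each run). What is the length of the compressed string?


Input: ccaaaabcacb
Runs:
  'c' x 2 => "c2"
  'a' x 4 => "a4"
  'b' x 1 => "b1"
  'c' x 1 => "c1"
  'a' x 1 => "a1"
  'c' x 1 => "c1"
  'b' x 1 => "b1"
Compressed: "c2a4b1c1a1c1b1"
Compressed length: 14

14


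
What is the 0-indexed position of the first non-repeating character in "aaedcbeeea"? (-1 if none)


Input: aaedcbeeea
Character frequencies:
  'a': 3
  'b': 1
  'c': 1
  'd': 1
  'e': 4
Scanning left to right for freq == 1:
  Position 0 ('a'): freq=3, skip
  Position 1 ('a'): freq=3, skip
  Position 2 ('e'): freq=4, skip
  Position 3 ('d'): unique! => answer = 3

3


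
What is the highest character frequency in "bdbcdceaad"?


Input: bdbcdceaad
Character counts:
  'a': 2
  'b': 2
  'c': 2
  'd': 3
  'e': 1
Maximum frequency: 3

3


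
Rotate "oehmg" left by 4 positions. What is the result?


Input: "oehmg", rotate left by 4
First 4 characters: "oehm"
Remaining characters: "g"
Concatenate remaining + first: "g" + "oehm" = "goehm"

goehm


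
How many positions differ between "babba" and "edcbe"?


Comparing "babba" and "edcbe" position by position:
  Position 0: 'b' vs 'e' => DIFFER
  Position 1: 'a' vs 'd' => DIFFER
  Position 2: 'b' vs 'c' => DIFFER
  Position 3: 'b' vs 'b' => same
  Position 4: 'a' vs 'e' => DIFFER
Positions that differ: 4

4


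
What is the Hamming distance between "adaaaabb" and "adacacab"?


Comparing "adaaaabb" and "adacacab" position by position:
  Position 0: 'a' vs 'a' => same
  Position 1: 'd' vs 'd' => same
  Position 2: 'a' vs 'a' => same
  Position 3: 'a' vs 'c' => differ
  Position 4: 'a' vs 'a' => same
  Position 5: 'a' vs 'c' => differ
  Position 6: 'b' vs 'a' => differ
  Position 7: 'b' vs 'b' => same
Total differences (Hamming distance): 3

3


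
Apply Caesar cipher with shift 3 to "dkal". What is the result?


Caesar cipher: shift "dkal" by 3
  'd' (pos 3) + 3 = pos 6 = 'g'
  'k' (pos 10) + 3 = pos 13 = 'n'
  'a' (pos 0) + 3 = pos 3 = 'd'
  'l' (pos 11) + 3 = pos 14 = 'o'
Result: gndo

gndo


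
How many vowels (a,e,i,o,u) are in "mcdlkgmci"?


Input: mcdlkgmci
Checking each character:
  'm' at position 0: consonant
  'c' at position 1: consonant
  'd' at position 2: consonant
  'l' at position 3: consonant
  'k' at position 4: consonant
  'g' at position 5: consonant
  'm' at position 6: consonant
  'c' at position 7: consonant
  'i' at position 8: vowel (running total: 1)
Total vowels: 1

1


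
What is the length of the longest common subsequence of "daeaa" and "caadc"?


LCS of "daeaa" and "caadc"
DP table:
           c    a    a    d    c
      0    0    0    0    0    0
  d   0    0    0    0    1    1
  a   0    0    1    1    1    1
  e   0    0    1    1    1    1
  a   0    0    1    2    2    2
  a   0    0    1    2    2    2
LCS length = dp[5][5] = 2

2


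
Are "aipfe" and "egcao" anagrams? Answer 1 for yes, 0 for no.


Strings: "aipfe", "egcao"
Sorted first:  aefip
Sorted second: acego
Differ at position 1: 'e' vs 'c' => not anagrams

0


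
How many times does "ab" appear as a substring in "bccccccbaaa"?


Searching for "ab" in "bccccccbaaa"
Scanning each position:
  Position 0: "bc" => no
  Position 1: "cc" => no
  Position 2: "cc" => no
  Position 3: "cc" => no
  Position 4: "cc" => no
  Position 5: "cc" => no
  Position 6: "cb" => no
  Position 7: "ba" => no
  Position 8: "aa" => no
  Position 9: "aa" => no
Total occurrences: 0

0


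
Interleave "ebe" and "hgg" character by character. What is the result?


Interleaving "ebe" and "hgg":
  Position 0: 'e' from first, 'h' from second => "eh"
  Position 1: 'b' from first, 'g' from second => "bg"
  Position 2: 'e' from first, 'g' from second => "eg"
Result: ehbgeg

ehbgeg


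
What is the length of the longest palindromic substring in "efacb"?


Input: "efacb"
Checking substrings for palindromes:
  No multi-char palindromic substrings found
Longest palindromic substring: "e" with length 1

1


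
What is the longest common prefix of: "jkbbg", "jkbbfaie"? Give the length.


Words: jkbbg, jkbbfaie
  Position 0: all 'j' => match
  Position 1: all 'k' => match
  Position 2: all 'b' => match
  Position 3: all 'b' => match
  Position 4: ('g', 'f') => mismatch, stop
LCP = "jkbb" (length 4)

4


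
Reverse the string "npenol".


Input: npenol
Reading characters right to left:
  Position 5: 'l'
  Position 4: 'o'
  Position 3: 'n'
  Position 2: 'e'
  Position 1: 'p'
  Position 0: 'n'
Reversed: lonepn

lonepn


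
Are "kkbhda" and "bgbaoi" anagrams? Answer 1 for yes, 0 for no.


Strings: "kkbhda", "bgbaoi"
Sorted first:  abdhkk
Sorted second: abbgio
Differ at position 2: 'd' vs 'b' => not anagrams

0


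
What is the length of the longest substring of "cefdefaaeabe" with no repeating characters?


Input: "cefdefaaeabe"
Sliding window (track last position of each char):
  Position 0 ('c'): window [0,0] length 1 -- new best
  Position 1 ('e'): window [0,1] length 2 -- new best
  Position 2 ('f'): window [0,2] length 3 -- new best
  Position 3 ('d'): window [0,3] length 4 -- new best
  Position 4 ('e'): repeat (last at 1), move window start to 2
  Position 4 ('e'): window [2,4] length 3
  Position 5 ('f'): repeat (last at 2), move window start to 3
  Position 5 ('f'): window [3,5] length 3
  Position 6 ('a'): window [3,6] length 4
  Position 7 ('a'): repeat (last at 6), move window start to 7
  Position 7 ('a'): window [7,7] length 1
  Position 8 ('e'): window [7,8] length 2
  Position 9 ('a'): repeat (last at 7), move window start to 8
  Position 9 ('a'): window [8,9] length 2
  Position 10 ('b'): window [8,10] length 3
  Position 11 ('e'): repeat (last at 8), move window start to 9
  Position 11 ('e'): window [9,11] length 3
Longest substring with no repeats: "cefd" with length 4

4
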